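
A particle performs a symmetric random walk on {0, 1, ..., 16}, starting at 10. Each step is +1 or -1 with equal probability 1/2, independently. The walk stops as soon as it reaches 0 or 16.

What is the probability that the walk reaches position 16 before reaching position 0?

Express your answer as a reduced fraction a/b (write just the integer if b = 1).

Symmetric walk (p = 1/2): the harmonic-function argument gives P(hit 16 before 0 | start at 10) = a/N.
P = 10/16 = 5/8

Answer: 5/8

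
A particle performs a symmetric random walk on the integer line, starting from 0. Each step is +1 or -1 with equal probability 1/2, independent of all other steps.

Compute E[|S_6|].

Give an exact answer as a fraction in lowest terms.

S_6 takes values m ≡ 0 (mod 2) with |m| ≤ 6; P(S_6=m) = C(6,(6+m)/2)/2^6.
Total paths: 2^6 = 64
Distribution: P(S=-6)=1/64, P(S=-4)=6/64, P(S=-2)=15/64, P(S=0)=20/64, P(S=2)=15/64, P(S=4)=6/64, P(S=6)=1/64
E[|S_6|] = Σ_m |m|·P(S_6=m) = 120/64 = 15/8

Answer: 15/8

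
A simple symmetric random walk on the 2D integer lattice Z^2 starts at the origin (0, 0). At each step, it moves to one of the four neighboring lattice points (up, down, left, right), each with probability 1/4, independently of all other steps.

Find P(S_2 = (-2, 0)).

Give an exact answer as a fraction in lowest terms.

Let h be the number of horizontal steps (so 2-h are vertical). To end at (-2,0) need (h-2)/2 right-steps and ((2-h)+0)/2 up-steps.
Sum over h with 2 ≤ h ≤ 2, h ≡ 0 (mod 2), 2-h ≡ 0 (mod 2):
h=2: C(2,2)·C(2,0)·C(0,0) = 1·1·1 = 1
Total favorable: 1
Total paths: 4^2 = 16
P = 1/16 = 1/16

Answer: 1/16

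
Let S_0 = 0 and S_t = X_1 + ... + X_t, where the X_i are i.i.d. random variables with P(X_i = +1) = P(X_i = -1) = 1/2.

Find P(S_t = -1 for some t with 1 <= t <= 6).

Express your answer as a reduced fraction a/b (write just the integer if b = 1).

Count via complement. Let g(t,s) = #length-t paths at position s with S_1..S_t all ≠ -1.
g(t,s) = g(t-1,s-1) + g(t-1,s+1) for s ≠ -1; g(t,-1) = 0.
t=0: g(0,0)=1
t=1: g(1,1)=1
t=2: g(2,0)=1 g(2,2)=1
t=3: g(3,1)=2 g(3,3)=1
t=4: g(4,0)=2 g(4,2)=3 g(4,4)=1
t=5: g(5,1)=5 g(5,3)=4 g(5,5)=1
t=6: g(6,0)=5 g(6,2)=9 g(6,4)=5 g(6,6)=1
Paths never hitting -1: Σ_s g(6,s) = 20
Paths hitting -1: 2^6 - 20 = 44
P = 44/64 = 11/16

Answer: 11/16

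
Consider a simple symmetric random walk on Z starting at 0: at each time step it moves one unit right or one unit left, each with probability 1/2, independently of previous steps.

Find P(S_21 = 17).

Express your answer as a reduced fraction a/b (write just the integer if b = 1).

Answer: 105/1048576

Derivation:
To reach position 17 after 21 steps: need 19 steps of +1 and 2 of -1.
Favorable paths: C(21,19) = 210
Total paths: 2^21 = 2097152
P = 210/2097152 = 105/1048576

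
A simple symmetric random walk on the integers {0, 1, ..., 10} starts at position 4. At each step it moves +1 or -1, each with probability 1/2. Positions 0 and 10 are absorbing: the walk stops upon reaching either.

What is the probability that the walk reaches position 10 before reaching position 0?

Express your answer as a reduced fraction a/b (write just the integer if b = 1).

Symmetric walk (p = 1/2): the harmonic-function argument gives P(hit 10 before 0 | start at 4) = a/N.
P = 4/10 = 2/5

Answer: 2/5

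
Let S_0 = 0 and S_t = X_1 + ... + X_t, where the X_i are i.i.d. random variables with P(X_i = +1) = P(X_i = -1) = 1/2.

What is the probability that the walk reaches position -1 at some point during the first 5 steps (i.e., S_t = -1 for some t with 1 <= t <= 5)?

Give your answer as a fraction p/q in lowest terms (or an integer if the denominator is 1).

Answer: 11/16

Derivation:
Count via complement. Let g(t,s) = #length-t paths at position s with S_1..S_t all ≠ -1.
g(t,s) = g(t-1,s-1) + g(t-1,s+1) for s ≠ -1; g(t,-1) = 0.
t=0: g(0,0)=1
t=1: g(1,1)=1
t=2: g(2,0)=1 g(2,2)=1
t=3: g(3,1)=2 g(3,3)=1
t=4: g(4,0)=2 g(4,2)=3 g(4,4)=1
t=5: g(5,1)=5 g(5,3)=4 g(5,5)=1
Paths never hitting -1: Σ_s g(5,s) = 10
Paths hitting -1: 2^5 - 10 = 22
P = 22/32 = 11/16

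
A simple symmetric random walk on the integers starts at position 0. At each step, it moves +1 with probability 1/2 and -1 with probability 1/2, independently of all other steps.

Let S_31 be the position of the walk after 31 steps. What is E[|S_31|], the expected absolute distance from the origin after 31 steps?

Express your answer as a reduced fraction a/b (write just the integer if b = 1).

S_31 takes values m ≡ 1 (mod 2) with |m| ≤ 31; P(S_31=m) = C(31,(31+m)/2)/2^31.
Total paths: 2^31 = 2147483648
Distribution: P(S=-31)=1/2147483648, P(S=-29)=31/2147483648, P(S=-27)=465/2147483648, P(S=-25)=4495/2147483648, P(S=-23)=31465/2147483648, P(S=-21)=169911/2147483648, P(S=-19)=736281/2147483648, P(S=-17)=2629575/2147483648, P(S=-15)=7888725/2147483648, P(S=-13)=20160075/2147483648, P(S=-11)=44352165/2147483648, P(S=-9)=84672315/2147483648, P(S=-7)=141120525/2147483648, P(S=-5)=206253075/2147483648, P(S=-3)=265182525/2147483648, P(S=-1)=300540195/2147483648, P(S=1)=300540195/2147483648, P(S=3)=265182525/2147483648, P(S=5)=206253075/2147483648, P(S=7)=141120525/2147483648, P(S=9)=84672315/2147483648, P(S=11)=44352165/2147483648, P(S=13)=20160075/2147483648, P(S=15)=7888725/2147483648, P(S=17)=2629575/2147483648, P(S=19)=736281/2147483648, P(S=21)=169911/2147483648, P(S=23)=31465/2147483648, P(S=25)=4495/2147483648, P(S=27)=465/2147483648, P(S=29)=31/2147483648, P(S=31)=1/2147483648
E[|S_31|] = Σ_m |m|·P(S_31=m) = 9617286240/2147483648 = 300540195/67108864

Answer: 300540195/67108864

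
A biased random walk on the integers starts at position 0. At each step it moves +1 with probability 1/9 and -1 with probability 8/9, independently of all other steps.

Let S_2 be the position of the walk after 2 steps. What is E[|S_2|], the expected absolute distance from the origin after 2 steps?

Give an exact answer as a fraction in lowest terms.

Answer: 130/81

Derivation:
S_2 takes values m ≡ 0 (mod 2) with |m| ≤ 2; P(S_2=m) = C(2,(2+m)/2) · (1/9)^((2+m)/2) · (8/9)^((2-m)/2).
Distribution: P(S=-2)=64/81, P(S=0)=16/81, P(S=2)=1/81
E[|S_2|] = Σ_m |m|·P(S_2=m) = 130/81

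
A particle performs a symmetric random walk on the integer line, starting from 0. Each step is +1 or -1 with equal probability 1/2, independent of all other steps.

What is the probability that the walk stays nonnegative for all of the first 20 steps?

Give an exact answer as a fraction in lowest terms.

Answer: 46189/262144

Derivation:
Let f(t,s) = #length-t paths at position s with S_1..S_t all ≥ 0.
f(t,s) = f(t-1,s-1) + f(t-1,s+1) for s ≥ 0; f(t,s) = 0 for s < 0.
t=0: f(0,0)=1
t=1: f(1,1)=1
t=2: f(2,0)=1 f(2,2)=1
t=3: f(3,1)=2 f(3,3)=1
t=4: f(4,0)=2 f(4,2)=3 f(4,4)=1
t=5: f(5,1)=5 f(5,3)=4 f(5,5)=1
t=6: f(6,0)=5 f(6,2)=9 f(6,4)=5 f(6,6)=1
t=7: f(7,1)=14 f(7,3)=14 f(7,5)=6 f(7,7)=1
t=8: f(8,0)=14 f(8,2)=28 f(8,4)=20 f(8,6)=7 f(8,8)=1
t=9: f(9,1)=42 f(9,3)=48 f(9,5)=27 f(9,7)=8 f(9,9)=1
t=10: f(10,0)=42 f(10,2)=90 f(10,4)=75 f(10,6)=35 f(10,8)=9 f(10,10)=1
t=11: f(11,1)=132 f(11,3)=165 f(11,5)=110 f(11,7)=44 f(11,9)=10 f(11,11)=1
t=12: f(12,0)=132 f(12,2)=297 f(12,4)=275 f(12,6)=154 f(12,8)=54 f(12,10)=11 f(12,12)=1
t=13: f(13,1)=429 f(13,3)=572 f(13,5)=429 f(13,7)=208 f(13,9)=65 f(13,11)=12 f(13,13)=1
t=14: f(14,0)=429 f(14,2)=1001 f(14,4)=1001 f(14,6)=637 f(14,8)=273 f(14,10)=77 f(14,12)=13 f(14,14)=1
t=15: f(15,1)=1430 f(15,3)=2002 f(15,5)=1638 f(15,7)=910 f(15,9)=350 f(15,11)=90 f(15,13)=14 f(15,15)=1
t=16: f(16,0)=1430 f(16,2)=3432 f(16,4)=3640 f(16,6)=2548 f(16,8)=1260 f(16,10)=440 f(16,12)=104 f(16,14)=15 f(16,16)=1
t=17: f(17,1)=4862 f(17,3)=7072 f(17,5)=6188 f(17,7)=3808 f(17,9)=1700 f(17,11)=544 f(17,13)=119 f(17,15)=16 f(17,17)=1
t=18: f(18,0)=4862 f(18,2)=11934 f(18,4)=13260 f(18,6)=9996 f(18,8)=5508 f(18,10)=2244 f(18,12)=663 f(18,14)=135 f(18,16)=17 f(18,18)=1
t=19: f(19,1)=16796 f(19,3)=25194 f(19,5)=23256 f(19,7)=15504 f(19,9)=7752 f(19,11)=2907 f(19,13)=798 f(19,15)=152 f(19,17)=18 f(19,19)=1
t=20: f(20,0)=16796 f(20,2)=41990 f(20,4)=48450 f(20,6)=38760 f(20,8)=23256 f(20,10)=10659 f(20,12)=3705 f(20,14)=950 f(20,16)=170 f(20,18)=19 f(20,20)=1
Σ_s f(20,s) = 184756
P = 184756/1048576 = 46189/262144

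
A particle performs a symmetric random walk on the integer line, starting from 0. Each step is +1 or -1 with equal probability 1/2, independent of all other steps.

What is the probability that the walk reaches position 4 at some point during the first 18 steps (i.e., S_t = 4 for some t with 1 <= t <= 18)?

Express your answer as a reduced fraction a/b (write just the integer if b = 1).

Count via complement. Let g(t,s) = #length-t paths at position s with S_1..S_t all ≠ 4.
g(t,s) = g(t-1,s-1) + g(t-1,s+1) for s ≠ 4; g(t,4) = 0.
t=0: g(0,0)=1
t=1: g(1,-1)=1 g(1,1)=1
t=2: g(2,-2)=1 g(2,0)=2 g(2,2)=1
t=3: g(3,-3)=1 g(3,-1)=3 g(3,1)=3 g(3,3)=1
t=4: g(4,-4)=1 g(4,-2)=4 g(4,0)=6 g(4,2)=4
t=5: g(5,-5)=1 g(5,-3)=5 g(5,-1)=10 g(5,1)=10 g(5,3)=4
t=6: g(6,-6)=1 g(6,-4)=6 g(6,-2)=15 g(6,0)=20 g(6,2)=14
t=7: g(7,-7)=1 g(7,-5)=7 g(7,-3)=21 g(7,-1)=35 g(7,1)=34 g(7,3)=14
t=8: g(8,-8)=1 g(8,-6)=8 g(8,-4)=28 g(8,-2)=56 g(8,0)=69 g(8,2)=48
t=9: g(9,-9)=1 g(9,-7)=9 g(9,-5)=36 g(9,-3)=84 g(9,-1)=125 g(9,1)=117 g(9,3)=48
t=10: g(10,-10)=1 g(10,-8)=10 g(10,-6)=45 g(10,-4)=120 g(10,-2)=209 g(10,0)=242 g(10,2)=165
t=11: g(11,-11)=1 g(11,-9)=11 g(11,-7)=55 g(11,-5)=165 g(11,-3)=329 g(11,-1)=451 g(11,1)=407 g(11,3)=165
t=12: g(12,-12)=1 g(12,-10)=12 g(12,-8)=66 g(12,-6)=220 g(12,-4)=494 g(12,-2)=780 g(12,0)=858 g(12,2)=572
t=13: g(13,-13)=1 g(13,-11)=13 g(13,-9)=78 g(13,-7)=286 g(13,-5)=714 g(13,-3)=1274 g(13,-1)=1638 g(13,1)=1430 g(13,3)=572
t=14: g(14,-14)=1 g(14,-12)=14 g(14,-10)=91 g(14,-8)=364 g(14,-6)=1000 g(14,-4)=1988 g(14,-2)=2912 g(14,0)=3068 g(14,2)=2002
t=15: g(15,-15)=1 g(15,-13)=15 g(15,-11)=105 g(15,-9)=455 g(15,-7)=1364 g(15,-5)=2988 g(15,-3)=4900 g(15,-1)=5980 g(15,1)=5070 g(15,3)=2002
t=16: g(16,-16)=1 g(16,-14)=16 g(16,-12)=120 g(16,-10)=560 g(16,-8)=1819 g(16,-6)=4352 g(16,-4)=7888 g(16,-2)=10880 g(16,0)=11050 g(16,2)=7072
t=17: g(17,-17)=1 g(17,-15)=17 g(17,-13)=136 g(17,-11)=680 g(17,-9)=2379 g(17,-7)=6171 g(17,-5)=12240 g(17,-3)=18768 g(17,-1)=21930 g(17,1)=18122 g(17,3)=7072
t=18: g(18,-18)=1 g(18,-16)=18 g(18,-14)=153 g(18,-12)=816 g(18,-10)=3059 g(18,-8)=8550 g(18,-6)=18411 g(18,-4)=31008 g(18,-2)=40698 g(18,0)=40052 g(18,2)=25194
Paths never hitting 4: Σ_s g(18,s) = 167960
Paths hitting 4: 2^18 - 167960 = 94184
P = 94184/262144 = 11773/32768

Answer: 11773/32768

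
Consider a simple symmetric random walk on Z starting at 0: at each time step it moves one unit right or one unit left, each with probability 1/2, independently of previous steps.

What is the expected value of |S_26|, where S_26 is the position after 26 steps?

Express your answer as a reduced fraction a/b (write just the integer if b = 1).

Answer: 16900975/4194304

Derivation:
S_26 takes values m ≡ 0 (mod 2) with |m| ≤ 26; P(S_26=m) = C(26,(26+m)/2)/2^26.
Total paths: 2^26 = 67108864
Distribution: P(S=-26)=1/67108864, P(S=-24)=26/67108864, P(S=-22)=325/67108864, P(S=-20)=2600/67108864, P(S=-18)=14950/67108864, P(S=-16)=65780/67108864, P(S=-14)=230230/67108864, P(S=-12)=657800/67108864, P(S=-10)=1562275/67108864, P(S=-8)=3124550/67108864, P(S=-6)=5311735/67108864, P(S=-4)=7726160/67108864, P(S=-2)=9657700/67108864, P(S=0)=10400600/67108864, P(S=2)=9657700/67108864, P(S=4)=7726160/67108864, P(S=6)=5311735/67108864, P(S=8)=3124550/67108864, P(S=10)=1562275/67108864, P(S=12)=657800/67108864, P(S=14)=230230/67108864, P(S=16)=65780/67108864, P(S=18)=14950/67108864, P(S=20)=2600/67108864, P(S=22)=325/67108864, P(S=24)=26/67108864, P(S=26)=1/67108864
E[|S_26|] = Σ_m |m|·P(S_26=m) = 270415600/67108864 = 16900975/4194304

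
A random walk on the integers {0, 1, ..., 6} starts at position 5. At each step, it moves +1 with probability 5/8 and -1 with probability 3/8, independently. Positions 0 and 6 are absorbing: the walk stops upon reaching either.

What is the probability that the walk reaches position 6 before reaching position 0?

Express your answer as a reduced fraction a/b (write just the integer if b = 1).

Biased walk: p = 5/8, q = 3/8, r = q/p = 3/5
Gambler's ruin: P(hit 6 before 0 | start at 5) = (1 - r^a)/(1 - r^N)
r^5 = 243/3125; r^6 = 729/15625
P = (1 - 243/3125) / (1 - 729/15625) = 2882/3125 / 14896/15625 = 7205/7448

Answer: 7205/7448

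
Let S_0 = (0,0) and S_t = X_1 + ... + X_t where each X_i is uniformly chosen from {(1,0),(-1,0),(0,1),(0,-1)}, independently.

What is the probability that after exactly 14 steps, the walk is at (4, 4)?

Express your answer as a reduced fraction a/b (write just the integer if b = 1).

Answer: 39039/8388608

Derivation:
Let h be the number of horizontal steps (so 14-h are vertical). To end at (4,4) need (h+4)/2 right-steps and ((14-h)+4)/2 up-steps.
Sum over h with 4 ≤ h ≤ 10, h ≡ 0 (mod 2), 14-h ≡ 0 (mod 2):
h=4: C(14,4)·C(4,4)·C(10,7) = 1001·1·120 = 120120
h=6: C(14,6)·C(6,5)·C(8,6) = 3003·6·28 = 504504
h=8: C(14,8)·C(8,6)·C(6,5) = 3003·28·6 = 504504
h=10: C(14,10)·C(10,7)·C(4,4) = 1001·120·1 = 120120
Total favorable: 1249248
Total paths: 4^14 = 268435456
P = 1249248/268435456 = 39039/8388608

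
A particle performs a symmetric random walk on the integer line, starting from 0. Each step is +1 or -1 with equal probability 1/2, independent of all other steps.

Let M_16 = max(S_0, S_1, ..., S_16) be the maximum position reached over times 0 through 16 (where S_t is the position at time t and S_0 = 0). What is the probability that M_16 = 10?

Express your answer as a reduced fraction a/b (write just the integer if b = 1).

Let M_16 = max(S_0,...,S_16). Use the reflection principle: for j ≥ 1, #{paths with M_16 ≥ j} = #{S_16 ≥ j} + #{S_16 ≥ j+1}.
By reflection, #{M_16 ≥ 10} = #{S_16 ≥ 10} + #{S_16 ≥ 11} = 697 + 137 = 834.
#{M_16 ≥ 11} = #{S_16 ≥ 11} + #{S_16 ≥ 12} = 137 + 137 = 274.
#{M_16 = 10} = 834 - 274 = 560.
P(M_16 = 10) = 560/65536 = 35/4096

Answer: 35/4096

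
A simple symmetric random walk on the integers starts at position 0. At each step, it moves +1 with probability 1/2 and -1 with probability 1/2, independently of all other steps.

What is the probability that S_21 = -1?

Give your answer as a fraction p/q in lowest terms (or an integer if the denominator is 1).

To reach position -1 after 21 steps: need 10 steps of +1 and 11 of -1.
Favorable paths: C(21,10) = 352716
Total paths: 2^21 = 2097152
P = 352716/2097152 = 88179/524288

Answer: 88179/524288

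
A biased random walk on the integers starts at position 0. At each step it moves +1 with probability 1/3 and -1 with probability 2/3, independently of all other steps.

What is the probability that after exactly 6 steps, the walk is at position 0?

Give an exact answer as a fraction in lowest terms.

To be at 0 after 6 steps: need exactly 3 steps of +1 and 3 of -1.
Number of such sequences: C(6,3) = 20
Each has probability (1/3)^3 · (2/3)^3 = 8/729
P = 20 · 8/729 = 160/729

Answer: 160/729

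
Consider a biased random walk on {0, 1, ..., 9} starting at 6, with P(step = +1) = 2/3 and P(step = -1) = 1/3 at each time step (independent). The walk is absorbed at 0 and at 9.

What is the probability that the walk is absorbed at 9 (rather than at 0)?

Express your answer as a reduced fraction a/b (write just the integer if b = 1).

Biased walk: p = 2/3, q = 1/3, r = q/p = 1/2
Gambler's ruin: P(hit 9 before 0 | start at 6) = (1 - r^a)/(1 - r^N)
r^6 = 1/64; r^9 = 1/512
P = (1 - 1/64) / (1 - 1/512) = 63/64 / 511/512 = 72/73

Answer: 72/73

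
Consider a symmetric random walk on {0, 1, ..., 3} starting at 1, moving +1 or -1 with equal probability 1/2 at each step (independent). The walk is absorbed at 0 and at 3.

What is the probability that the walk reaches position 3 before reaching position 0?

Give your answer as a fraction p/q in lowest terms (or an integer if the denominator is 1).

Symmetric walk (p = 1/2): the harmonic-function argument gives P(hit 3 before 0 | start at 1) = a/N.
P = 1/3 = 1/3

Answer: 1/3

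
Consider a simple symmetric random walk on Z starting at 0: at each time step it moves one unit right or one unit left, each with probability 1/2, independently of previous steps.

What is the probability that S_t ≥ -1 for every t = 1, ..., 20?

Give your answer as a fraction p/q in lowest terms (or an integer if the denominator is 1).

Let f(t,s) = #length-t paths at position s with S_1..S_t all ≥ -1.
f(t,s) = f(t-1,s-1) + f(t-1,s+1) for s ≥ -1; f(t,s) = 0 for s < -1.
t=0: f(0,0)=1
t=1: f(1,-1)=1 f(1,1)=1
t=2: f(2,0)=2 f(2,2)=1
t=3: f(3,-1)=2 f(3,1)=3 f(3,3)=1
t=4: f(4,0)=5 f(4,2)=4 f(4,4)=1
t=5: f(5,-1)=5 f(5,1)=9 f(5,3)=5 f(5,5)=1
t=6: f(6,0)=14 f(6,2)=14 f(6,4)=6 f(6,6)=1
t=7: f(7,-1)=14 f(7,1)=28 f(7,3)=20 f(7,5)=7 f(7,7)=1
t=8: f(8,0)=42 f(8,2)=48 f(8,4)=27 f(8,6)=8 f(8,8)=1
t=9: f(9,-1)=42 f(9,1)=90 f(9,3)=75 f(9,5)=35 f(9,7)=9 f(9,9)=1
t=10: f(10,0)=132 f(10,2)=165 f(10,4)=110 f(10,6)=44 f(10,8)=10 f(10,10)=1
t=11: f(11,-1)=132 f(11,1)=297 f(11,3)=275 f(11,5)=154 f(11,7)=54 f(11,9)=11 f(11,11)=1
t=12: f(12,0)=429 f(12,2)=572 f(12,4)=429 f(12,6)=208 f(12,8)=65 f(12,10)=12 f(12,12)=1
t=13: f(13,-1)=429 f(13,1)=1001 f(13,3)=1001 f(13,5)=637 f(13,7)=273 f(13,9)=77 f(13,11)=13 f(13,13)=1
t=14: f(14,0)=1430 f(14,2)=2002 f(14,4)=1638 f(14,6)=910 f(14,8)=350 f(14,10)=90 f(14,12)=14 f(14,14)=1
t=15: f(15,-1)=1430 f(15,1)=3432 f(15,3)=3640 f(15,5)=2548 f(15,7)=1260 f(15,9)=440 f(15,11)=104 f(15,13)=15 f(15,15)=1
t=16: f(16,0)=4862 f(16,2)=7072 f(16,4)=6188 f(16,6)=3808 f(16,8)=1700 f(16,10)=544 f(16,12)=119 f(16,14)=16 f(16,16)=1
t=17: f(17,-1)=4862 f(17,1)=11934 f(17,3)=13260 f(17,5)=9996 f(17,7)=5508 f(17,9)=2244 f(17,11)=663 f(17,13)=135 f(17,15)=17 f(17,17)=1
t=18: f(18,0)=16796 f(18,2)=25194 f(18,4)=23256 f(18,6)=15504 f(18,8)=7752 f(18,10)=2907 f(18,12)=798 f(18,14)=152 f(18,16)=18 f(18,18)=1
t=19: f(19,-1)=16796 f(19,1)=41990 f(19,3)=48450 f(19,5)=38760 f(19,7)=23256 f(19,9)=10659 f(19,11)=3705 f(19,13)=950 f(19,15)=170 f(19,17)=19 f(19,19)=1
t=20: f(20,0)=58786 f(20,2)=90440 f(20,4)=87210 f(20,6)=62016 f(20,8)=33915 f(20,10)=14364 f(20,12)=4655 f(20,14)=1120 f(20,16)=189 f(20,18)=20 f(20,20)=1
Σ_s f(20,s) = 352716
P = 352716/1048576 = 88179/262144

Answer: 88179/262144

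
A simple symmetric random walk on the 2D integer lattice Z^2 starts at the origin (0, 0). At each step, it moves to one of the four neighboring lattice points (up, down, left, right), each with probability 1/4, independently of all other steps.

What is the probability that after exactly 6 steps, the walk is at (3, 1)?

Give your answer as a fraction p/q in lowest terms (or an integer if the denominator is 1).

Let h be the number of horizontal steps (so 6-h are vertical). To end at (3,1) need (h+3)/2 right-steps and ((6-h)+1)/2 up-steps.
Sum over h with 3 ≤ h ≤ 5, h ≡ 1 (mod 2), 6-h ≡ 1 (mod 2):
h=3: C(6,3)·C(3,3)·C(3,2) = 20·1·3 = 60
h=5: C(6,5)·C(5,4)·C(1,1) = 6·5·1 = 30
Total favorable: 90
Total paths: 4^6 = 4096
P = 90/4096 = 45/2048

Answer: 45/2048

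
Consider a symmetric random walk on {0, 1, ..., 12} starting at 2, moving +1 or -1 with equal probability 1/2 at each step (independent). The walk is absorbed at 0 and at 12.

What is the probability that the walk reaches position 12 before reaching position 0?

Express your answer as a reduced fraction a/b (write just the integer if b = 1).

Answer: 1/6

Derivation:
Symmetric walk (p = 1/2): the harmonic-function argument gives P(hit 12 before 0 | start at 2) = a/N.
P = 2/12 = 1/6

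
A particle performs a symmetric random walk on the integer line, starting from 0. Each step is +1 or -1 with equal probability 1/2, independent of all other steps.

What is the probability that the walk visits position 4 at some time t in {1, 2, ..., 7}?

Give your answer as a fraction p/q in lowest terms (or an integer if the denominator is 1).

Count via complement. Let g(t,s) = #length-t paths at position s with S_1..S_t all ≠ 4.
g(t,s) = g(t-1,s-1) + g(t-1,s+1) for s ≠ 4; g(t,4) = 0.
t=0: g(0,0)=1
t=1: g(1,-1)=1 g(1,1)=1
t=2: g(2,-2)=1 g(2,0)=2 g(2,2)=1
t=3: g(3,-3)=1 g(3,-1)=3 g(3,1)=3 g(3,3)=1
t=4: g(4,-4)=1 g(4,-2)=4 g(4,0)=6 g(4,2)=4
t=5: g(5,-5)=1 g(5,-3)=5 g(5,-1)=10 g(5,1)=10 g(5,3)=4
t=6: g(6,-6)=1 g(6,-4)=6 g(6,-2)=15 g(6,0)=20 g(6,2)=14
t=7: g(7,-7)=1 g(7,-5)=7 g(7,-3)=21 g(7,-1)=35 g(7,1)=34 g(7,3)=14
Paths never hitting 4: Σ_s g(7,s) = 112
Paths hitting 4: 2^7 - 112 = 16
P = 16/128 = 1/8

Answer: 1/8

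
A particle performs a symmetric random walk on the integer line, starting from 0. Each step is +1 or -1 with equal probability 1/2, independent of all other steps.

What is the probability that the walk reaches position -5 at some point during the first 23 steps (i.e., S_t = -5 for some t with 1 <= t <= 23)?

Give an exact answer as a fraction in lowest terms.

Answer: 1289565/4194304

Derivation:
Count via complement. Let g(t,s) = #length-t paths at position s with S_1..S_t all ≠ -5.
g(t,s) = g(t-1,s-1) + g(t-1,s+1) for s ≠ -5; g(t,-5) = 0.
t=0: g(0,0)=1
t=1: g(1,-1)=1 g(1,1)=1
t=2: g(2,-2)=1 g(2,0)=2 g(2,2)=1
t=3: g(3,-3)=1 g(3,-1)=3 g(3,1)=3 g(3,3)=1
t=4: g(4,-4)=1 g(4,-2)=4 g(4,0)=6 g(4,2)=4 g(4,4)=1
t=5: g(5,-3)=5 g(5,-1)=10 g(5,1)=10 g(5,3)=5 g(5,5)=1
t=6: g(6,-4)=5 g(6,-2)=15 g(6,0)=20 g(6,2)=15 g(6,4)=6 g(6,6)=1
t=7: g(7,-3)=20 g(7,-1)=35 g(7,1)=35 g(7,3)=21 g(7,5)=7 g(7,7)=1
t=8: g(8,-4)=20 g(8,-2)=55 g(8,0)=70 g(8,2)=56 g(8,4)=28 g(8,6)=8 g(8,8)=1
t=9: g(9,-3)=75 g(9,-1)=125 g(9,1)=126 g(9,3)=84 g(9,5)=36 g(9,7)=9 g(9,9)=1
t=10: g(10,-4)=75 g(10,-2)=200 g(10,0)=251 g(10,2)=210 g(10,4)=120 g(10,6)=45 g(10,8)=10 g(10,10)=1
t=11: g(11,-3)=275 g(11,-1)=451 g(11,1)=461 g(11,3)=330 g(11,5)=165 g(11,7)=55 g(11,9)=11 g(11,11)=1
t=12: g(12,-4)=275 g(12,-2)=726 g(12,0)=912 g(12,2)=791 g(12,4)=495 g(12,6)=220 g(12,8)=66 g(12,10)=12 g(12,12)=1
t=13: g(13,-3)=1001 g(13,-1)=1638 g(13,1)=1703 g(13,3)=1286 g(13,5)=715 g(13,7)=286 g(13,9)=78 g(13,11)=13 g(13,13)=1
t=14: g(14,-4)=1001 g(14,-2)=2639 g(14,0)=3341 g(14,2)=2989 g(14,4)=2001 g(14,6)=1001 g(14,8)=364 g(14,10)=91 g(14,12)=14 g(14,14)=1
t=15: g(15,-3)=3640 g(15,-1)=5980 g(15,1)=6330 g(15,3)=4990 g(15,5)=3002 g(15,7)=1365 g(15,9)=455 g(15,11)=105 g(15,13)=15 g(15,15)=1
t=16: g(16,-4)=3640 g(16,-2)=9620 g(16,0)=12310 g(16,2)=11320 g(16,4)=7992 g(16,6)=4367 g(16,8)=1820 g(16,10)=560 g(16,12)=120 g(16,14)=16 g(16,16)=1
t=17: g(17,-3)=13260 g(17,-1)=21930 g(17,1)=23630 g(17,3)=19312 g(17,5)=12359 g(17,7)=6187 g(17,9)=2380 g(17,11)=680 g(17,13)=136 g(17,15)=17 g(17,17)=1
t=18: g(18,-4)=13260 g(18,-2)=35190 g(18,0)=45560 g(18,2)=42942 g(18,4)=31671 g(18,6)=18546 g(18,8)=8567 g(18,10)=3060 g(18,12)=816 g(18,14)=153 g(18,16)=18 g(18,18)=1
t=19: g(19,-3)=48450 g(19,-1)=80750 g(19,1)=88502 g(19,3)=74613 g(19,5)=50217 g(19,7)=27113 g(19,9)=11627 g(19,11)=3876 g(19,13)=969 g(19,15)=171 g(19,17)=19 g(19,19)=1
t=20: g(20,-4)=48450 g(20,-2)=129200 g(20,0)=169252 g(20,2)=163115 g(20,4)=124830 g(20,6)=77330 g(20,8)=38740 g(20,10)=15503 g(20,12)=4845 g(20,14)=1140 g(20,16)=190 g(20,18)=20 g(20,20)=1
t=21: g(21,-3)=177650 g(21,-1)=298452 g(21,1)=332367 g(21,3)=287945 g(21,5)=202160 g(21,7)=116070 g(21,9)=54243 g(21,11)=20348 g(21,13)=5985 g(21,15)=1330 g(21,17)=210 g(21,19)=21 g(21,21)=1
t=22: g(22,-4)=177650 g(22,-2)=476102 g(22,0)=630819 g(22,2)=620312 g(22,4)=490105 g(22,6)=318230 g(22,8)=170313 g(22,10)=74591 g(22,12)=26333 g(22,14)=7315 g(22,16)=1540 g(22,18)=231 g(22,20)=22 g(22,22)=1
t=23: g(23,-3)=653752 g(23,-1)=1106921 g(23,1)=1251131 g(23,3)=1110417 g(23,5)=808335 g(23,7)=488543 g(23,9)=244904 g(23,11)=100924 g(23,13)=33648 g(23,15)=8855 g(23,17)=1771 g(23,19)=253 g(23,21)=23 g(23,23)=1
Paths never hitting -5: Σ_s g(23,s) = 5809478
Paths hitting -5: 2^23 - 5809478 = 2579130
P = 2579130/8388608 = 1289565/4194304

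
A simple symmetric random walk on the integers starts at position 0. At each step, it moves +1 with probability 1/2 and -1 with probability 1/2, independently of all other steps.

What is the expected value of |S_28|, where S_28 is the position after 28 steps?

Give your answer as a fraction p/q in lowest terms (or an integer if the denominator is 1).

S_28 takes values m ≡ 0 (mod 2) with |m| ≤ 28; P(S_28=m) = C(28,(28+m)/2)/2^28.
Total paths: 2^28 = 268435456
Distribution: P(S=-28)=1/268435456, P(S=-26)=28/268435456, P(S=-24)=378/268435456, P(S=-22)=3276/268435456, P(S=-20)=20475/268435456, P(S=-18)=98280/268435456, P(S=-16)=376740/268435456, P(S=-14)=1184040/268435456, P(S=-12)=3108105/268435456, P(S=-10)=6906900/268435456, P(S=-8)=13123110/268435456, P(S=-6)=21474180/268435456, P(S=-4)=30421755/268435456, P(S=-2)=37442160/268435456, P(S=0)=40116600/268435456, P(S=2)=37442160/268435456, P(S=4)=30421755/268435456, P(S=6)=21474180/268435456, P(S=8)=13123110/268435456, P(S=10)=6906900/268435456, P(S=12)=3108105/268435456, P(S=14)=1184040/268435456, P(S=16)=376740/268435456, P(S=18)=98280/268435456, P(S=20)=20475/268435456, P(S=22)=3276/268435456, P(S=24)=378/268435456, P(S=26)=28/268435456, P(S=28)=1/268435456
E[|S_28|] = Σ_m |m|·P(S_28=m) = 1123264800/268435456 = 35102025/8388608

Answer: 35102025/8388608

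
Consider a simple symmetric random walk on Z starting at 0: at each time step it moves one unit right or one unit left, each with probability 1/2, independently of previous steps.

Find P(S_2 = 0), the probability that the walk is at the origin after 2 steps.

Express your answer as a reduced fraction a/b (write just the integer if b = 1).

To return to 0 after 2 steps: need exactly 1 step of +1 and 1 of -1.
Favorable paths: C(2,1) = 2
Total paths: 2^2 = 4
P = 2/4 = 1/2

Answer: 1/2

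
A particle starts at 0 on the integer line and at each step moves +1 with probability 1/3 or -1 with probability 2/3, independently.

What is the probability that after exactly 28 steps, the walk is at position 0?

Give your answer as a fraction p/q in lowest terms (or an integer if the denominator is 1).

To be at 0 after 28 steps: need exactly 14 steps of +1 and 14 of -1.
Number of such sequences: C(28,14) = 40116600
Each has probability (1/3)^14 · (2/3)^14 = 16384/22876792454961
P = 40116600 · 16384/22876792454961 = 24343347200/847288609443

Answer: 24343347200/847288609443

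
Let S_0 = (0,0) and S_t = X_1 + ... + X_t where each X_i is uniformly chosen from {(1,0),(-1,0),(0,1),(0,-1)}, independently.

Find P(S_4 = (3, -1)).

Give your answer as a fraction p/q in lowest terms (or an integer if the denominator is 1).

Let h be the number of horizontal steps (so 4-h are vertical). To end at (3,-1) need (h+3)/2 right-steps and ((4-h)-1)/2 up-steps.
Sum over h with 3 ≤ h ≤ 3, h ≡ 1 (mod 2), 4-h ≡ 1 (mod 2):
h=3: C(4,3)·C(3,3)·C(1,0) = 4·1·1 = 4
Total favorable: 4
Total paths: 4^4 = 256
P = 4/256 = 1/64

Answer: 1/64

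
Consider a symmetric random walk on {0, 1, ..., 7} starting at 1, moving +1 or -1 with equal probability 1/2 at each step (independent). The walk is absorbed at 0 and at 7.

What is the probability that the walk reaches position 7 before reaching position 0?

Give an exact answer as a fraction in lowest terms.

Answer: 1/7

Derivation:
Symmetric walk (p = 1/2): the harmonic-function argument gives P(hit 7 before 0 | start at 1) = a/N.
P = 1/7 = 1/7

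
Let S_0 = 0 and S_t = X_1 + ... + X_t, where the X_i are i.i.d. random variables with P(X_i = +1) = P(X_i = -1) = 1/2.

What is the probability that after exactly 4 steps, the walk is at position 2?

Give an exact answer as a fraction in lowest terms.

To reach position 2 after 4 steps: need 3 steps of +1 and 1 of -1.
Favorable paths: C(4,3) = 4
Total paths: 2^4 = 16
P = 4/16 = 1/4

Answer: 1/4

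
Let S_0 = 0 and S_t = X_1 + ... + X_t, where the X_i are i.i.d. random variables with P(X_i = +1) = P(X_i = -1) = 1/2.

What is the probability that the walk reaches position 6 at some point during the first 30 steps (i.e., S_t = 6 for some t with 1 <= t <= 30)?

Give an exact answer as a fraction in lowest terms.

Answer: 301766029/1073741824

Derivation:
Count via complement. Let g(t,s) = #length-t paths at position s with S_1..S_t all ≠ 6.
g(t,s) = g(t-1,s-1) + g(t-1,s+1) for s ≠ 6; g(t,6) = 0.
t=0: g(0,0)=1
t=1: g(1,-1)=1 g(1,1)=1
t=2: g(2,-2)=1 g(2,0)=2 g(2,2)=1
t=3: g(3,-3)=1 g(3,-1)=3 g(3,1)=3 g(3,3)=1
t=4: g(4,-4)=1 g(4,-2)=4 g(4,0)=6 g(4,2)=4 g(4,4)=1
t=5: g(5,-5)=1 g(5,-3)=5 g(5,-1)=10 g(5,1)=10 g(5,3)=5 g(5,5)=1
t=6: g(6,-6)=1 g(6,-4)=6 g(6,-2)=15 g(6,0)=20 g(6,2)=15 g(6,4)=6
t=7: g(7,-7)=1 g(7,-5)=7 g(7,-3)=21 g(7,-1)=35 g(7,1)=35 g(7,3)=21 g(7,5)=6
t=8: g(8,-8)=1 g(8,-6)=8 g(8,-4)=28 g(8,-2)=56 g(8,0)=70 g(8,2)=56 g(8,4)=27
t=9: g(9,-9)=1 g(9,-7)=9 g(9,-5)=36 g(9,-3)=84 g(9,-1)=126 g(9,1)=126 g(9,3)=83 g(9,5)=27
t=10: g(10,-10)=1 g(10,-8)=10 g(10,-6)=45 g(10,-4)=120 g(10,-2)=210 g(10,0)=252 g(10,2)=209 g(10,4)=110
t=11: g(11,-11)=1 g(11,-9)=11 g(11,-7)=55 g(11,-5)=165 g(11,-3)=330 g(11,-1)=462 g(11,1)=461 g(11,3)=319 g(11,5)=110
t=12: g(12,-12)=1 g(12,-10)=12 g(12,-8)=66 g(12,-6)=220 g(12,-4)=495 g(12,-2)=792 g(12,0)=923 g(12,2)=780 g(12,4)=429
t=13: g(13,-13)=1 g(13,-11)=13 g(13,-9)=78 g(13,-7)=286 g(13,-5)=715 g(13,-3)=1287 g(13,-1)=1715 g(13,1)=1703 g(13,3)=1209 g(13,5)=429
t=14: g(14,-14)=1 g(14,-12)=14 g(14,-10)=91 g(14,-8)=364 g(14,-6)=1001 g(14,-4)=2002 g(14,-2)=3002 g(14,0)=3418 g(14,2)=2912 g(14,4)=1638
t=15: g(15,-15)=1 g(15,-13)=15 g(15,-11)=105 g(15,-9)=455 g(15,-7)=1365 g(15,-5)=3003 g(15,-3)=5004 g(15,-1)=6420 g(15,1)=6330 g(15,3)=4550 g(15,5)=1638
t=16: g(16,-16)=1 g(16,-14)=16 g(16,-12)=120 g(16,-10)=560 g(16,-8)=1820 g(16,-6)=4368 g(16,-4)=8007 g(16,-2)=11424 g(16,0)=12750 g(16,2)=10880 g(16,4)=6188
t=17: g(17,-17)=1 g(17,-15)=17 g(17,-13)=136 g(17,-11)=680 g(17,-9)=2380 g(17,-7)=6188 g(17,-5)=12375 g(17,-3)=19431 g(17,-1)=24174 g(17,1)=23630 g(17,3)=17068 g(17,5)=6188
t=18: g(18,-18)=1 g(18,-16)=18 g(18,-14)=153 g(18,-12)=816 g(18,-10)=3060 g(18,-8)=8568 g(18,-6)=18563 g(18,-4)=31806 g(18,-2)=43605 g(18,0)=47804 g(18,2)=40698 g(18,4)=23256
t=19: g(19,-19)=1 g(19,-17)=19 g(19,-15)=171 g(19,-13)=969 g(19,-11)=3876 g(19,-9)=11628 g(19,-7)=27131 g(19,-5)=50369 g(19,-3)=75411 g(19,-1)=91409 g(19,1)=88502 g(19,3)=63954 g(19,5)=23256
t=20: g(20,-20)=1 g(20,-18)=20 g(20,-16)=190 g(20,-14)=1140 g(20,-12)=4845 g(20,-10)=15504 g(20,-8)=38759 g(20,-6)=77500 g(20,-4)=125780 g(20,-2)=166820 g(20,0)=179911 g(20,2)=152456 g(20,4)=87210
t=21: g(21,-21)=1 g(21,-19)=21 g(21,-17)=210 g(21,-15)=1330 g(21,-13)=5985 g(21,-11)=20349 g(21,-9)=54263 g(21,-7)=116259 g(21,-5)=203280 g(21,-3)=292600 g(21,-1)=346731 g(21,1)=332367 g(21,3)=239666 g(21,5)=87210
t=22: g(22,-22)=1 g(22,-20)=22 g(22,-18)=231 g(22,-16)=1540 g(22,-14)=7315 g(22,-12)=26334 g(22,-10)=74612 g(22,-8)=170522 g(22,-6)=319539 g(22,-4)=495880 g(22,-2)=639331 g(22,0)=679098 g(22,2)=572033 g(22,4)=326876
t=23: g(23,-23)=1 g(23,-21)=23 g(23,-19)=253 g(23,-17)=1771 g(23,-15)=8855 g(23,-13)=33649 g(23,-11)=100946 g(23,-9)=245134 g(23,-7)=490061 g(23,-5)=815419 g(23,-3)=1135211 g(23,-1)=1318429 g(23,1)=1251131 g(23,3)=898909 g(23,5)=326876
t=24: g(24,-24)=1 g(24,-22)=24 g(24,-20)=276 g(24,-18)=2024 g(24,-16)=10626 g(24,-14)=42504 g(24,-12)=134595 g(24,-10)=346080 g(24,-8)=735195 g(24,-6)=1305480 g(24,-4)=1950630 g(24,-2)=2453640 g(24,0)=2569560 g(24,2)=2150040 g(24,4)=1225785
t=25: g(25,-25)=1 g(25,-23)=25 g(25,-21)=300 g(25,-19)=2300 g(25,-17)=12650 g(25,-15)=53130 g(25,-13)=177099 g(25,-11)=480675 g(25,-9)=1081275 g(25,-7)=2040675 g(25,-5)=3256110 g(25,-3)=4404270 g(25,-1)=5023200 g(25,1)=4719600 g(25,3)=3375825 g(25,5)=1225785
t=26: g(26,-26)=1 g(26,-24)=26 g(26,-22)=325 g(26,-20)=2600 g(26,-18)=14950 g(26,-16)=65780 g(26,-14)=230229 g(26,-12)=657774 g(26,-10)=1561950 g(26,-8)=3121950 g(26,-6)=5296785 g(26,-4)=7660380 g(26,-2)=9427470 g(26,0)=9742800 g(26,2)=8095425 g(26,4)=4601610
t=27: g(27,-27)=1 g(27,-25)=27 g(27,-23)=351 g(27,-21)=2925 g(27,-19)=17550 g(27,-17)=80730 g(27,-15)=296009 g(27,-13)=888003 g(27,-11)=2219724 g(27,-9)=4683900 g(27,-7)=8418735 g(27,-5)=12957165 g(27,-3)=17087850 g(27,-1)=19170270 g(27,1)=17838225 g(27,3)=12697035 g(27,5)=4601610
t=28: g(28,-28)=1 g(28,-26)=28 g(28,-24)=378 g(28,-22)=3276 g(28,-20)=20475 g(28,-18)=98280 g(28,-16)=376739 g(28,-14)=1184012 g(28,-12)=3107727 g(28,-10)=6903624 g(28,-8)=13102635 g(28,-6)=21375900 g(28,-4)=30045015 g(28,-2)=36258120 g(28,0)=37008495 g(28,2)=30535260 g(28,4)=17298645
t=29: g(29,-29)=1 g(29,-27)=29 g(29,-25)=406 g(29,-23)=3654 g(29,-21)=23751 g(29,-19)=118755 g(29,-17)=475019 g(29,-15)=1560751 g(29,-13)=4291739 g(29,-11)=10011351 g(29,-9)=20006259 g(29,-7)=34478535 g(29,-5)=51420915 g(29,-3)=66303135 g(29,-1)=73266615 g(29,1)=67543755 g(29,3)=47833905 g(29,5)=17298645
t=30: g(30,-30)=1 g(30,-28)=30 g(30,-26)=435 g(30,-24)=4060 g(30,-22)=27405 g(30,-20)=142506 g(30,-18)=593774 g(30,-16)=2035770 g(30,-14)=5852490 g(30,-12)=14303090 g(30,-10)=30017610 g(30,-8)=54484794 g(30,-6)=85899450 g(30,-4)=117724050 g(30,-2)=139569750 g(30,0)=140810370 g(30,2)=115377660 g(30,4)=65132550
Paths never hitting 6: Σ_s g(30,s) = 771975795
Paths hitting 6: 2^30 - 771975795 = 301766029
P = 301766029/1073741824 = 301766029/1073741824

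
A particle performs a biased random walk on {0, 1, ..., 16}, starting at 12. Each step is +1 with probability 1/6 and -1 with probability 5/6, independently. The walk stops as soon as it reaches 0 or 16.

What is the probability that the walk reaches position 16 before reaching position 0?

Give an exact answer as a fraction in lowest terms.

Biased walk: p = 1/6, q = 5/6, r = q/p = 5
Gambler's ruin: P(hit 16 before 0 | start at 12) = (1 - r^a)/(1 - r^N)
r^12 = 244140625; r^16 = 152587890625
P = (1 - 244140625) / (1 - 152587890625) = -244140624 / -152587890624 = 391251/244531876

Answer: 391251/244531876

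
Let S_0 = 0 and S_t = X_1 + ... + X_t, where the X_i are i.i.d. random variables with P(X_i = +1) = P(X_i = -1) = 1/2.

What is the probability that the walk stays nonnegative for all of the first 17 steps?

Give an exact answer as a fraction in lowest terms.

Let f(t,s) = #length-t paths at position s with S_1..S_t all ≥ 0.
f(t,s) = f(t-1,s-1) + f(t-1,s+1) for s ≥ 0; f(t,s) = 0 for s < 0.
t=0: f(0,0)=1
t=1: f(1,1)=1
t=2: f(2,0)=1 f(2,2)=1
t=3: f(3,1)=2 f(3,3)=1
t=4: f(4,0)=2 f(4,2)=3 f(4,4)=1
t=5: f(5,1)=5 f(5,3)=4 f(5,5)=1
t=6: f(6,0)=5 f(6,2)=9 f(6,4)=5 f(6,6)=1
t=7: f(7,1)=14 f(7,3)=14 f(7,5)=6 f(7,7)=1
t=8: f(8,0)=14 f(8,2)=28 f(8,4)=20 f(8,6)=7 f(8,8)=1
t=9: f(9,1)=42 f(9,3)=48 f(9,5)=27 f(9,7)=8 f(9,9)=1
t=10: f(10,0)=42 f(10,2)=90 f(10,4)=75 f(10,6)=35 f(10,8)=9 f(10,10)=1
t=11: f(11,1)=132 f(11,3)=165 f(11,5)=110 f(11,7)=44 f(11,9)=10 f(11,11)=1
t=12: f(12,0)=132 f(12,2)=297 f(12,4)=275 f(12,6)=154 f(12,8)=54 f(12,10)=11 f(12,12)=1
t=13: f(13,1)=429 f(13,3)=572 f(13,5)=429 f(13,7)=208 f(13,9)=65 f(13,11)=12 f(13,13)=1
t=14: f(14,0)=429 f(14,2)=1001 f(14,4)=1001 f(14,6)=637 f(14,8)=273 f(14,10)=77 f(14,12)=13 f(14,14)=1
t=15: f(15,1)=1430 f(15,3)=2002 f(15,5)=1638 f(15,7)=910 f(15,9)=350 f(15,11)=90 f(15,13)=14 f(15,15)=1
t=16: f(16,0)=1430 f(16,2)=3432 f(16,4)=3640 f(16,6)=2548 f(16,8)=1260 f(16,10)=440 f(16,12)=104 f(16,14)=15 f(16,16)=1
t=17: f(17,1)=4862 f(17,3)=7072 f(17,5)=6188 f(17,7)=3808 f(17,9)=1700 f(17,11)=544 f(17,13)=119 f(17,15)=16 f(17,17)=1
Σ_s f(17,s) = 24310
P = 24310/131072 = 12155/65536

Answer: 12155/65536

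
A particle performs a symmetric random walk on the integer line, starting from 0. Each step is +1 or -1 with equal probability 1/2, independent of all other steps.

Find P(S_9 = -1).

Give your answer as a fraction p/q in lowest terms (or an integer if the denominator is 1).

Answer: 63/256

Derivation:
To reach position -1 after 9 steps: need 4 steps of +1 and 5 of -1.
Favorable paths: C(9,4) = 126
Total paths: 2^9 = 512
P = 126/512 = 63/256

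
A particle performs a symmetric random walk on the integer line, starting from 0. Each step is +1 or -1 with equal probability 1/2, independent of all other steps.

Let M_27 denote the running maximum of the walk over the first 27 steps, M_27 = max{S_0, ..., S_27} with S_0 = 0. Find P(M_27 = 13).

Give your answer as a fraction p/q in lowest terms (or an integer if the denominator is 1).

Let M_27 = max(S_0,...,S_27). Use the reflection principle: for j ≥ 1, #{paths with M_27 ≥ j} = #{S_27 ≥ j} + #{S_27 ≥ j+1}.
By reflection, #{M_27 ≥ 13} = #{S_27 ≥ 13} + #{S_27 ≥ 14} = 1285624 + 397594 = 1683218.
#{M_27 ≥ 14} = #{S_27 ≥ 14} + #{S_27 ≥ 15} = 397594 + 397594 = 795188.
#{M_27 = 13} = 1683218 - 795188 = 888030.
P(M_27 = 13) = 888030/134217728 = 444015/67108864

Answer: 444015/67108864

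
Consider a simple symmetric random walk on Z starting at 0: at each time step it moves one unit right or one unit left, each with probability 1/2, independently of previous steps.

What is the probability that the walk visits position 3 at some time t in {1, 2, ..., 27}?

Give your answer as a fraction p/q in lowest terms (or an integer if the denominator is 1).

Answer: 19179317/33554432

Derivation:
Count via complement. Let g(t,s) = #length-t paths at position s with S_1..S_t all ≠ 3.
g(t,s) = g(t-1,s-1) + g(t-1,s+1) for s ≠ 3; g(t,3) = 0.
t=0: g(0,0)=1
t=1: g(1,-1)=1 g(1,1)=1
t=2: g(2,-2)=1 g(2,0)=2 g(2,2)=1
t=3: g(3,-3)=1 g(3,-1)=3 g(3,1)=3
t=4: g(4,-4)=1 g(4,-2)=4 g(4,0)=6 g(4,2)=3
t=5: g(5,-5)=1 g(5,-3)=5 g(5,-1)=10 g(5,1)=9
t=6: g(6,-6)=1 g(6,-4)=6 g(6,-2)=15 g(6,0)=19 g(6,2)=9
t=7: g(7,-7)=1 g(7,-5)=7 g(7,-3)=21 g(7,-1)=34 g(7,1)=28
t=8: g(8,-8)=1 g(8,-6)=8 g(8,-4)=28 g(8,-2)=55 g(8,0)=62 g(8,2)=28
t=9: g(9,-9)=1 g(9,-7)=9 g(9,-5)=36 g(9,-3)=83 g(9,-1)=117 g(9,1)=90
t=10: g(10,-10)=1 g(10,-8)=10 g(10,-6)=45 g(10,-4)=119 g(10,-2)=200 g(10,0)=207 g(10,2)=90
t=11: g(11,-11)=1 g(11,-9)=11 g(11,-7)=55 g(11,-5)=164 g(11,-3)=319 g(11,-1)=407 g(11,1)=297
t=12: g(12,-12)=1 g(12,-10)=12 g(12,-8)=66 g(12,-6)=219 g(12,-4)=483 g(12,-2)=726 g(12,0)=704 g(12,2)=297
t=13: g(13,-13)=1 g(13,-11)=13 g(13,-9)=78 g(13,-7)=285 g(13,-5)=702 g(13,-3)=1209 g(13,-1)=1430 g(13,1)=1001
t=14: g(14,-14)=1 g(14,-12)=14 g(14,-10)=91 g(14,-8)=363 g(14,-6)=987 g(14,-4)=1911 g(14,-2)=2639 g(14,0)=2431 g(14,2)=1001
t=15: g(15,-15)=1 g(15,-13)=15 g(15,-11)=105 g(15,-9)=454 g(15,-7)=1350 g(15,-5)=2898 g(15,-3)=4550 g(15,-1)=5070 g(15,1)=3432
t=16: g(16,-16)=1 g(16,-14)=16 g(16,-12)=120 g(16,-10)=559 g(16,-8)=1804 g(16,-6)=4248 g(16,-4)=7448 g(16,-2)=9620 g(16,0)=8502 g(16,2)=3432
t=17: g(17,-17)=1 g(17,-15)=17 g(17,-13)=136 g(17,-11)=679 g(17,-9)=2363 g(17,-7)=6052 g(17,-5)=11696 g(17,-3)=17068 g(17,-1)=18122 g(17,1)=11934
t=18: g(18,-18)=1 g(18,-16)=18 g(18,-14)=153 g(18,-12)=815 g(18,-10)=3042 g(18,-8)=8415 g(18,-6)=17748 g(18,-4)=28764 g(18,-2)=35190 g(18,0)=30056 g(18,2)=11934
t=19: g(19,-19)=1 g(19,-17)=19 g(19,-15)=171 g(19,-13)=968 g(19,-11)=3857 g(19,-9)=11457 g(19,-7)=26163 g(19,-5)=46512 g(19,-3)=63954 g(19,-1)=65246 g(19,1)=41990
t=20: g(20,-20)=1 g(20,-18)=20 g(20,-16)=190 g(20,-14)=1139 g(20,-12)=4825 g(20,-10)=15314 g(20,-8)=37620 g(20,-6)=72675 g(20,-4)=110466 g(20,-2)=129200 g(20,0)=107236 g(20,2)=41990
t=21: g(21,-21)=1 g(21,-19)=21 g(21,-17)=210 g(21,-15)=1329 g(21,-13)=5964 g(21,-11)=20139 g(21,-9)=52934 g(21,-7)=110295 g(21,-5)=183141 g(21,-3)=239666 g(21,-1)=236436 g(21,1)=149226
t=22: g(22,-22)=1 g(22,-20)=22 g(22,-18)=231 g(22,-16)=1539 g(22,-14)=7293 g(22,-12)=26103 g(22,-10)=73073 g(22,-8)=163229 g(22,-6)=293436 g(22,-4)=422807 g(22,-2)=476102 g(22,0)=385662 g(22,2)=149226
t=23: g(23,-23)=1 g(23,-21)=23 g(23,-19)=253 g(23,-17)=1770 g(23,-15)=8832 g(23,-13)=33396 g(23,-11)=99176 g(23,-9)=236302 g(23,-7)=456665 g(23,-5)=716243 g(23,-3)=898909 g(23,-1)=861764 g(23,1)=534888
t=24: g(24,-24)=1 g(24,-22)=24 g(24,-20)=276 g(24,-18)=2023 g(24,-16)=10602 g(24,-14)=42228 g(24,-12)=132572 g(24,-10)=335478 g(24,-8)=692967 g(24,-6)=1172908 g(24,-4)=1615152 g(24,-2)=1760673 g(24,0)=1396652 g(24,2)=534888
t=25: g(25,-25)=1 g(25,-23)=25 g(25,-21)=300 g(25,-19)=2299 g(25,-17)=12625 g(25,-15)=52830 g(25,-13)=174800 g(25,-11)=468050 g(25,-9)=1028445 g(25,-7)=1865875 g(25,-5)=2788060 g(25,-3)=3375825 g(25,-1)=3157325 g(25,1)=1931540
t=26: g(26,-26)=1 g(26,-24)=26 g(26,-22)=325 g(26,-20)=2599 g(26,-18)=14924 g(26,-16)=65455 g(26,-14)=227630 g(26,-12)=642850 g(26,-10)=1496495 g(26,-8)=2894320 g(26,-6)=4653935 g(26,-4)=6163885 g(26,-2)=6533150 g(26,0)=5088865 g(26,2)=1931540
t=27: g(27,-27)=1 g(27,-25)=27 g(27,-23)=351 g(27,-21)=2924 g(27,-19)=17523 g(27,-17)=80379 g(27,-15)=293085 g(27,-13)=870480 g(27,-11)=2139345 g(27,-9)=4390815 g(27,-7)=7548255 g(27,-5)=10817820 g(27,-3)=12697035 g(27,-1)=11622015 g(27,1)=7020405
Paths never hitting 3: Σ_s g(27,s) = 57500460
Paths hitting 3: 2^27 - 57500460 = 76717268
P = 76717268/134217728 = 19179317/33554432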